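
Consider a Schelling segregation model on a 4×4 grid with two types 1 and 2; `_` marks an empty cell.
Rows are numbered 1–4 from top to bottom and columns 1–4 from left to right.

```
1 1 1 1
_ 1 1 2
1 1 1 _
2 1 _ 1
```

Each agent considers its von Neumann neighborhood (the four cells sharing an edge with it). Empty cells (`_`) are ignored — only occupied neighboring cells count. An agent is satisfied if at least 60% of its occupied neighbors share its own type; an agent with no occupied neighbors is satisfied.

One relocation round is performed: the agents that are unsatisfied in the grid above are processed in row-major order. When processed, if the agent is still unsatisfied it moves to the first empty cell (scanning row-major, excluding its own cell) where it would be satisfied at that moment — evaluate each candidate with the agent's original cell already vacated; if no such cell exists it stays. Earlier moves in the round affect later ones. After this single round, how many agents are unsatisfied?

Initially unsatisfied (in order): (1,4), (2,4), (3,1), (4,1), (4,2).
  (1,4) → (2,1).
  (2,4): no empty cell satisfies it; stays.
  (3,1): now satisfied by earlier moves; stays.
  (4,1): no empty cell satisfies it; stays.
  (4,2) → (3,4).
Resulting grid:
1 1 1 _
1 1 1 2
1 1 1 1
2 _ _ 1
Unsatisfied now: (2,4), (4,1).

2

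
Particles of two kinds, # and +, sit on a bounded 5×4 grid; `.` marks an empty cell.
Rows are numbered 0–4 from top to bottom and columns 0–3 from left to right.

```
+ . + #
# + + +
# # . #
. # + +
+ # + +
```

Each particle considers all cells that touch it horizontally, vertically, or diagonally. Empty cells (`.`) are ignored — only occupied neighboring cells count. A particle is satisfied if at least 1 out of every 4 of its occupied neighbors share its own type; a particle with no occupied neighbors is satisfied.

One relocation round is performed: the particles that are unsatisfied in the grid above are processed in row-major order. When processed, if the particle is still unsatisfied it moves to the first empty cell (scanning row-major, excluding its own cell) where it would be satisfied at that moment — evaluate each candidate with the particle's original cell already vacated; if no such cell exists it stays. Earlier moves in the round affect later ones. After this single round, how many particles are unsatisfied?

Initially unsatisfied (in order): (0,3), (2,3), (4,0).
  (0,3) → (2,2).
  (2,3) → (3,0).
  (4,0) → (0,1).
Resulting grid:
+ + + .
# + + +
# # # .
# # + +
. # + +
All satisfied now.

0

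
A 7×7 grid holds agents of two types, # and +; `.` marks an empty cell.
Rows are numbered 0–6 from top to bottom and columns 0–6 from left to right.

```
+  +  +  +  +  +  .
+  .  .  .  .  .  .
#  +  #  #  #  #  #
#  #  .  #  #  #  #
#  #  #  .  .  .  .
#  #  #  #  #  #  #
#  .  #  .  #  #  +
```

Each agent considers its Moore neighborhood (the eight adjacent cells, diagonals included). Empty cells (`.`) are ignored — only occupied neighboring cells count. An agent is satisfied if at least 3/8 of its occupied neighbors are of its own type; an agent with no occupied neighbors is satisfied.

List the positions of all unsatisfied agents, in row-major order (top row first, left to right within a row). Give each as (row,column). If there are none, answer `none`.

(2,1), (6,6)

(0,0)+ 2/2 ok
(0,1)+ 3/3 ok
(0,2)+ 2/2 ok
(0,3)+ 2/2 ok
(0,4)+ 2/2 ok
(0,5)+ 1/1 ok
(1,0)+ 3/4 ok
(2,0)# 2/4 ok
(2,1)+ 1/5 unhappy
(2,2)# 3/4 ok
(2,3)# 4/4 ok
(2,4)# 5/5 ok
(2,5)# 5/5 ok
(2,6)# 3/3 ok
(3,0)# 4/5 ok
(3,1)# 6/7 ok
(3,3)# 5/5 ok
(3,4)# 5/5 ok
(3,5)# 5/5 ok
(3,6)# 3/3 ok
(4,0)# 5/5 ok
(4,1)# 7/7 ok
(4,2)# 6/6 ok
(5,0)# 4/4 ok
(5,1)# 7/7 ok
(5,2)# 5/5 ok
(5,3)# 5/5 ok
(5,4)# 4/4 ok
(5,5)# 4/5 ok
(5,6)# 2/3 ok
(6,0)# 2/2 ok
(6,2)# 3/3 ok
(6,4)# 4/4 ok
(6,5)# 4/5 ok
(6,6)+ 0/3 unhappy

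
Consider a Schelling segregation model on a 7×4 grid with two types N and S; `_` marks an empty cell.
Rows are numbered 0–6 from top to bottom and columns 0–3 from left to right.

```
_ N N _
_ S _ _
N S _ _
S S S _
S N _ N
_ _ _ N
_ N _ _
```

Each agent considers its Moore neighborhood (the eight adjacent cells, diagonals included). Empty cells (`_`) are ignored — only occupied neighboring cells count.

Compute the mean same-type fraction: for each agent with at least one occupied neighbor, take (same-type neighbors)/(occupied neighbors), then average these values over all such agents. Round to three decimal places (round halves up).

Row 0: (0,1)N 1/2 · (0,2)N 1/2
Row 1: (1,1)S 1/4
Row 2: (2,0)N 0/4 · (2,1)S 4/5
Row 3: (3,0)S 3/5 · (3,1)S 4/6 · (3,2)S 2/4
Row 4: (4,0)S 2/3 · (4,1)N 0/4 · (4,3)N 1/2
Row 5: (5,3)N 1/1
Row 6: (6,1)N — no occupied neighbors
Sum over 12 agents: 1/2 + 1/2 + 1/4 + 0/4 + 4/5 + 3/5 + 4/6 + 2/4 + 2/3 + 0/4 + 1/2 + 1/1 = 359/60; mean = 359/60 ÷ 12 = 359/720 = 0.498611… → 0.499.

0.499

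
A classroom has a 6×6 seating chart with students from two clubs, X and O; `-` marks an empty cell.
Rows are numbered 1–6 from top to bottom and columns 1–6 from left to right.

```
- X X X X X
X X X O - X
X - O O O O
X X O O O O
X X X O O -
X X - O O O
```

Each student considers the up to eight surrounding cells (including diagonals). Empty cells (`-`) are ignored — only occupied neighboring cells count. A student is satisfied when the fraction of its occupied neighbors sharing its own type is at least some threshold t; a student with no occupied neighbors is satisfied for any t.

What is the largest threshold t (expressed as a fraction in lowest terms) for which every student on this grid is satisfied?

3/7

(1,2)X 4/4
(1,3)X 4/5
(1,4)X 3/4
(1,5)X 3/4
(1,6)X 2/2
(2,1)X 3/3
(2,2)X 5/6
(2,3)X 4/7
(2,4)O 3/7
(2,6)X 2/4
(3,1)X 4/4
(3,3)O 4/7
(3,4)O 6/7
(3,5)O 6/7
(3,6)O 3/4
(4,1)X 4/4
(4,2)X 5/7
(4,3)O 4/7
(4,4)O 7/8
(4,5)O 7/7
(4,6)O 4/4
(5,1)X 5/5
(5,2)X 6/7
(5,3)X 3/7
(5,4)O 6/7
(5,5)O 7/7
(6,1)X 3/3
(6,2)X 4/4
(6,4)O 3/4
(6,5)O 4/4
(6,6)O 2/2
The smallest same-type fraction is 3/7 at (2,4), which reduces to 3/7. Any threshold above that leaves this student unsatisfied.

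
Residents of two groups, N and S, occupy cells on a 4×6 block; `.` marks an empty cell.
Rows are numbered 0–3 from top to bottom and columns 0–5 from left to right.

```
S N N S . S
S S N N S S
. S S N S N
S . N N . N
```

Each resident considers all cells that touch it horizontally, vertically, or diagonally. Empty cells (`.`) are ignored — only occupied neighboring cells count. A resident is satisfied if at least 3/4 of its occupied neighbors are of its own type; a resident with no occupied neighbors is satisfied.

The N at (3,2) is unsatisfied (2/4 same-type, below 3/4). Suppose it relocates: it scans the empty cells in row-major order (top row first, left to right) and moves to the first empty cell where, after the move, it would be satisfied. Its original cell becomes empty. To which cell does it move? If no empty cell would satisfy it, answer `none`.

(3,4)

Vacating (3,2). Empty cells in order:
  (0,4): 1/5 same-type → still unsatisfied.
  (2,0): 0/4 same-type → still unsatisfied.
  (3,1): 0/3 same-type → still unsatisfied.
  (3,4): 4/5 same-type → satisfied — stop here.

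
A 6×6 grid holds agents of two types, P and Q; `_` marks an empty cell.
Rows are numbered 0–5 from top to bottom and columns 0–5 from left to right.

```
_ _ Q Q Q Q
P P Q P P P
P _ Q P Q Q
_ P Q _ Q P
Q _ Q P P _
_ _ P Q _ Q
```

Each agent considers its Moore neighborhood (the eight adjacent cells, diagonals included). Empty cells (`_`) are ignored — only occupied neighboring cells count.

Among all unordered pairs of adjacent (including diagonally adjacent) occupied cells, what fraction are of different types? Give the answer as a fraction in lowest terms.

39/62

Scan each occupied cell's neighbors to the right and below (and the two forward diagonals) so each pair is counted once.
From row 0: 9 unlike of 14 pairs (running 9/14).
From row 1: 10 unlike of 18 pairs (running 19/32).
From row 2: 7 unlike of 12 pairs (running 26/44).
From row 3: 7 unlike of 9 pairs (running 33/53).
From row 4: 5 unlike of 8 pairs (running 38/61).
From row 5: 1 unlike of 1 pairs (running 39/62).
Total adjacent occupied pairs: 62; unlike-type pairs: 39.
39/62 is already in lowest terms.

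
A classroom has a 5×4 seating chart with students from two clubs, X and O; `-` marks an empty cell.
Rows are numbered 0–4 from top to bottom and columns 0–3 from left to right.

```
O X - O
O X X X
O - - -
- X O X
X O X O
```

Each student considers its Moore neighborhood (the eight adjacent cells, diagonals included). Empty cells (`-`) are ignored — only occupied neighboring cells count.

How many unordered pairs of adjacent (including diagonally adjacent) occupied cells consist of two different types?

Scan each occupied cell's neighbors to the right and below (and the two forward diagonals) so each pair is counted once.
From row 0: 5 unlike of 8 pairs (running 5/8).
From row 1: 2 unlike of 5 pairs (running 7/13).
From row 2: 1 unlike of 1 pairs (running 8/14).
From row 3: 5 unlike of 10 pairs (running 13/24).
From row 4: 3 unlike of 3 pairs (running 16/27).
Total adjacent occupied pairs: 27; unlike-type pairs: 16.

16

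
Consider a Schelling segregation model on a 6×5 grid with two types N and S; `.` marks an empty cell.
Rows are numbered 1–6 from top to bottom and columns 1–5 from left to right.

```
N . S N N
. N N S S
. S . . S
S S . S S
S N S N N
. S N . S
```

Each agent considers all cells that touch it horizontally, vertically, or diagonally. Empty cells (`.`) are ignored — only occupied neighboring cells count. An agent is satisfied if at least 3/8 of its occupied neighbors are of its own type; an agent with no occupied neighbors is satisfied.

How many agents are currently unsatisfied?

Row 1: (1,1)N 1/1 satisfied · (1,3)S 1/4 not · (1,4)N 2/5 satisfied · (1,5)N 1/3 not
Row 2: (2,2)N 2/4 satisfied · (2,3)N 2/5 satisfied · (2,4)S 3/6 satisfied · (2,5)S 2/4 satisfied
Row 3: (3,2)S 2/4 satisfied · (3,5)S 4/4 satisfied
Row 4: (4,1)S 3/4 satisfied · (4,2)S 4/5 satisfied · (4,4)S 3/5 satisfied · (4,5)S 2/4 satisfied
Row 5: (5,1)S 3/4 satisfied · (5,2)N 1/6 not · (5,3)S 3/6 satisfied · (5,4)N 2/6 not · (5,5)N 1/4 not
Row 6: (6,2)S 2/4 satisfied · (6,3)N 2/4 satisfied · (6,5)S 0/2 not
Unsatisfied: (1,3), (1,5), (5,2), (5,4), (5,5), (6,5) — 6 in total.

6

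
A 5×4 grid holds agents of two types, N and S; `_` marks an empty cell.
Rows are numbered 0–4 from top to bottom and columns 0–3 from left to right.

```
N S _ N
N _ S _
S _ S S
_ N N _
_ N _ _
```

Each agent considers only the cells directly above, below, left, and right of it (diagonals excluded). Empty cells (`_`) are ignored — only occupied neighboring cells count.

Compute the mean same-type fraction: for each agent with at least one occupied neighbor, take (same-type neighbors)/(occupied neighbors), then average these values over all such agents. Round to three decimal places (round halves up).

0.617

(0,0)N 1/2
(0,1)S 0/1
(0,3)N — no occupied neighbors
(1,0)N 1/2
(1,2)S 1/1
(2,0)S 0/1
(2,2)S 2/3
(2,3)S 1/1
(3,1)N 2/2
(3,2)N 1/2
(4,1)N 1/1
Sum over 10 agents: 1/2 + 0/1 + 1/2 + 1/1 + 0/1 + 2/3 + 1/1 + 2/2 + 1/2 + 1/1 = 37/6; mean = 37/6 ÷ 10 = 37/60 = 0.616666… → 0.617.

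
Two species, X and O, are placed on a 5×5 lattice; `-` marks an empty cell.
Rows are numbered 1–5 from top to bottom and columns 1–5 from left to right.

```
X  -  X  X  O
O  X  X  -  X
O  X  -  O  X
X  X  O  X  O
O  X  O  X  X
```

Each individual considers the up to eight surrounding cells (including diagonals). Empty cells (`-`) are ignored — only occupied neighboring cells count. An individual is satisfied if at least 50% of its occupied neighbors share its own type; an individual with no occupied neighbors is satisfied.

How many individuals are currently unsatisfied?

(1,1)X 1/2 ✓
(1,3)X 3/3 ✓
(1,4)X 3/4 ✓
(1,5)O 0/2 ✗
(2,1)O 1/4 ✗
(2,2)X 4/6 ✓
(2,3)X 4/5 ✓
(2,5)X 2/4 ✓
(3,1)O 1/5 ✗
(3,2)X 4/7 ✓
(3,4)O 2/6 ✗
(3,5)X 2/4 ✓
(4,1)X 3/5 ✓
(4,2)X 3/7 ✗
(4,3)O 2/7 ✗
(4,4)X 3/7 ✗
(4,5)O 1/5 ✗
(5,1)O 0/3 ✗
(5,2)X 2/5 ✗
(5,3)O 1/5 ✗
(5,4)X 2/5 ✗
(5,5)X 2/3 ✓
Unsatisfied: (1,5), (2,1), (3,1), (3,4), (4,2), (4,3), (4,4), (4,5), (5,1), (5,2), (5,3), (5,4) — 12 in total.

12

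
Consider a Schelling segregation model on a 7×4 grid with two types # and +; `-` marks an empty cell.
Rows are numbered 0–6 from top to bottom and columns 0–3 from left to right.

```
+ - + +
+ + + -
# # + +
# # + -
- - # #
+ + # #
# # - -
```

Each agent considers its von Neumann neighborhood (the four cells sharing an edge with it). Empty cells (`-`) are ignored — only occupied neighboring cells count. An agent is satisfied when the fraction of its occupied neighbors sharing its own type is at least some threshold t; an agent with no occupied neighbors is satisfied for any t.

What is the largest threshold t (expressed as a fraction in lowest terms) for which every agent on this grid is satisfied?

1/3

(0,0)+ 1/1
(0,2)+ 2/2
(0,3)+ 1/1
(1,0)+ 2/3
(1,1)+ 2/3
(1,2)+ 3/3
(2,0)# 2/3
(2,1)# 2/4
(2,2)+ 3/4
(2,3)+ 1/1
(3,0)# 2/2
(3,1)# 2/3
(3,2)+ 1/3
(4,2)# 2/3
(4,3)# 2/2
(5,0)+ 1/2
(5,1)+ 1/3
(5,2)# 2/3
(5,3)# 2/2
(6,0)# 1/2
(6,1)# 1/2
The smallest same-type fraction is 1/3 at (3,2), which reduces to 1/3. Any threshold above that leaves this agent unsatisfied.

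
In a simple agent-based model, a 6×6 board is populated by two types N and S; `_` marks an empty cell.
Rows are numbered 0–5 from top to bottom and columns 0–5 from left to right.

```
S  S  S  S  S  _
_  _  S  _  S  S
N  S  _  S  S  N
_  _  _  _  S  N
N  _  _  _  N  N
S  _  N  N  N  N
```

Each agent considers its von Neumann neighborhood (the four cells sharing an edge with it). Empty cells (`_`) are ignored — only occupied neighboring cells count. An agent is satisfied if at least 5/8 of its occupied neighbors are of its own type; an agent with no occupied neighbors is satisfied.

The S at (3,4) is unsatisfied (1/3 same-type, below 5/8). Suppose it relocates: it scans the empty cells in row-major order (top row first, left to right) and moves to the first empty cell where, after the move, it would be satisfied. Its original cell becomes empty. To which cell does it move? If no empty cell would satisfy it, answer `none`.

(0,5)

Vacating (3,4). Empty cells in order:
  (0,5): 2/2 same-type → satisfied — stop here.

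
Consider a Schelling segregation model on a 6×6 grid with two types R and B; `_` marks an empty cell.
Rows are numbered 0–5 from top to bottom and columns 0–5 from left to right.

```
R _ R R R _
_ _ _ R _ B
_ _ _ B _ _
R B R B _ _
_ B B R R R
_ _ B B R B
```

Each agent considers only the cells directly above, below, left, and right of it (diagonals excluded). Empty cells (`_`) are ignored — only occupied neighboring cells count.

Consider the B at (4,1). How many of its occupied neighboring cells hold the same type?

2

Occupied neighbors of (4,1): (3,1)=B, (4,2)=B.
Same type (B): 2 of 2.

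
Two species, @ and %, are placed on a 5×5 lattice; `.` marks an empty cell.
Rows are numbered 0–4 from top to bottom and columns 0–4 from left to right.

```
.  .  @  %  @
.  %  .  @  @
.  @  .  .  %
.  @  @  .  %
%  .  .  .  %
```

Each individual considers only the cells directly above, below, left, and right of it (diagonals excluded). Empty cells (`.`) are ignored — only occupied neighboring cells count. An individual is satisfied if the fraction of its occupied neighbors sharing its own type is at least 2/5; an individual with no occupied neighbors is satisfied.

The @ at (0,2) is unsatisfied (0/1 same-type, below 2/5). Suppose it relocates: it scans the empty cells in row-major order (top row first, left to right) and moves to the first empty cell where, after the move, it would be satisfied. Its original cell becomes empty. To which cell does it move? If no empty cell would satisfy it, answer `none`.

(0,0)

Vacating (0,2). Empty cells in order:
  (0,0): 0/0 same-type → satisfied — stop here.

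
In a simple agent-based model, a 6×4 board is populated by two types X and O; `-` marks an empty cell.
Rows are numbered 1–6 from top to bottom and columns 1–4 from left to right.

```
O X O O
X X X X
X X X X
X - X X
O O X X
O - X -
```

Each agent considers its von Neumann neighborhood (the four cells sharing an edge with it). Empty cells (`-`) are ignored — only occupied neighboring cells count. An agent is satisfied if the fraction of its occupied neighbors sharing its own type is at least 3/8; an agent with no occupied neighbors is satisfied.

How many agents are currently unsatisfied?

Row 1: (1,1)O 0/2 not · (1,2)X 1/3 not · (1,3)O 1/3 not · (1,4)O 1/2 satisfied
Row 2: (2,1)X 2/3 satisfied · (2,2)X 4/4 satisfied · (2,3)X 3/4 satisfied · (2,4)X 2/3 satisfied
Row 3: (3,1)X 3/3 satisfied · (3,2)X 3/3 satisfied · (3,3)X 4/4 satisfied · (3,4)X 3/3 satisfied
Row 4: (4,1)X 1/2 satisfied · (4,3)X 3/3 satisfied · (4,4)X 3/3 satisfied
Row 5: (5,1)O 2/3 satisfied · (5,2)O 1/2 satisfied · (5,3)X 3/4 satisfied · (5,4)X 2/2 satisfied
Row 6: (6,1)O 1/1 satisfied · (6,3)X 1/1 satisfied
Unsatisfied: (1,1), (1,2), (1,3) — 3 in total.

3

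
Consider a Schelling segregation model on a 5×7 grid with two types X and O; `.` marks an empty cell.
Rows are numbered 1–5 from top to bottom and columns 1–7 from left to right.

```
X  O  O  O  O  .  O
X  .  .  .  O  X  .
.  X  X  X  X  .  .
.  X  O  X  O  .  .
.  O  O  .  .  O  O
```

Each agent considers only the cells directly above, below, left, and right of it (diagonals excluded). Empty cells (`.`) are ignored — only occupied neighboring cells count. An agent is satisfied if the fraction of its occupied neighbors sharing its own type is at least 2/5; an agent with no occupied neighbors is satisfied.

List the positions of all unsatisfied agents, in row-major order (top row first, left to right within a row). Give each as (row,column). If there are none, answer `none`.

Row 1: (1,1)X 1/2 ✓ · (1,2)O 1/2 ✓ · (1,3)O 2/2 ✓ · (1,4)O 2/2 ✓ · (1,5)O 2/2 ✓ · (1,7)O 0/0 ✓
Row 2: (2,1)X 1/1 ✓ · (2,5)O 1/3 ✗ · (2,6)X 0/1 ✗
Row 3: (3,2)X 2/2 ✓ · (3,3)X 2/3 ✓ · (3,4)X 3/3 ✓ · (3,5)X 1/3 ✗
Row 4: (4,2)X 1/3 ✗ · (4,3)O 1/4 ✗ · (4,4)X 1/3 ✗ · (4,5)O 0/2 ✗
Row 5: (5,2)O 1/2 ✓ · (5,3)O 2/2 ✓ · (5,6)O 1/1 ✓ · (5,7)O 1/1 ✓

(2,5), (2,6), (3,5), (4,2), (4,3), (4,4), (4,5)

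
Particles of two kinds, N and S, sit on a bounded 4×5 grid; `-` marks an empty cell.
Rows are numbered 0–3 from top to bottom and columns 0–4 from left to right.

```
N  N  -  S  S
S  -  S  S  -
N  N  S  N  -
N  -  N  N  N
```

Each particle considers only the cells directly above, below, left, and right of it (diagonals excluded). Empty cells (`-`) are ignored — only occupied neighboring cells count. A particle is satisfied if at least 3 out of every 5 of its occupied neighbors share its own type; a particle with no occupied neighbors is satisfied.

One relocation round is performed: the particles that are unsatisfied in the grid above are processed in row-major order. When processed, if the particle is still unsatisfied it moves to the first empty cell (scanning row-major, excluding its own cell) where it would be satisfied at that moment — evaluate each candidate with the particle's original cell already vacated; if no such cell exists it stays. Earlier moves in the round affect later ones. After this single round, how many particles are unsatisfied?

Initially unsatisfied (in order): (0,0), (1,0), (2,1), (2,2), (2,3), (3,2).
  (0,0) → (2,4).
  (1,0) → (0,2).
  (2,1) → (0,0).
  (2,2) → (1,4).
  (2,3): now satisfied by earlier moves; stays.
  (3,2): now satisfied by earlier moves; stays.
Resulting grid:
N N S S S
- - S S S
N - - N N
N - N N N
Unsatisfied now: (0,1).

1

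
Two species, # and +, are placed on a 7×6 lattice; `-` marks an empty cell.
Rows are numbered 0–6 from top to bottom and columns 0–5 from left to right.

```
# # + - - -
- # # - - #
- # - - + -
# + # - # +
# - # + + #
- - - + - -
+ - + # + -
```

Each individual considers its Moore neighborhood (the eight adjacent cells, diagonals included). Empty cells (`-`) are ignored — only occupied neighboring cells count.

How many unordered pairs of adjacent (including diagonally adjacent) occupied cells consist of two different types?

Scan each occupied cell's neighbors to the right and below (and the two forward diagonals) so each pair is counted once.
From row 0: 3 unlike of 7 pairs (running 3/7).
From row 1: 1 unlike of 4 pairs (running 4/11).
From row 2: 2 unlike of 5 pairs (running 6/16).
From row 3: 9 unlike of 13 pairs (running 15/29).
From row 4: 3 unlike of 6 pairs (running 18/35).
From row 5: 1 unlike of 3 pairs (running 19/38).
From row 6: 2 unlike of 2 pairs (running 21/40).
Total adjacent occupied pairs: 40; unlike-type pairs: 21.

21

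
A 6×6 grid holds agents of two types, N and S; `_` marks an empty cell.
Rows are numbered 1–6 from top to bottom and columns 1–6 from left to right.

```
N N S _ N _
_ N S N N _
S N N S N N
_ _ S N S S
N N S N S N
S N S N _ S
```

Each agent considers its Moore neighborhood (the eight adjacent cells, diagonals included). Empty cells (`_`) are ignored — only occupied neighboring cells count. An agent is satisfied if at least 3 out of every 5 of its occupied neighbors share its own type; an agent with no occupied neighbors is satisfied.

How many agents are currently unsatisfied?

25

(1,1)N 2/2 satisfied
(1,2)N 2/4 not
(1,3)S 1/4 not
(1,5)N 2/2 satisfied
(2,2)N 4/7 not
(2,3)S 2/7 not
(2,4)N 4/7 not
(2,5)N 4/5 satisfied
(3,1)S 0/2 not
(3,2)N 2/5 not
(3,3)N 4/7 not
(3,4)S 3/8 not
(3,5)N 4/7 not
(3,6)N 2/4 not
(4,3)S 2/7 not
(4,4)N 3/8 not
(4,5)S 3/8 not
(4,6)S 2/5 not
(5,1)N 2/3 satisfied
(5,2)N 2/6 not
(5,3)S 2/7 not
(5,4)N 2/7 not
(5,5)S 3/7 not
(5,6)N 0/4 not
(6,1)S 0/3 not
(6,2)N 2/5 not
(6,3)S 1/5 not
(6,4)N 1/4 not
(6,6)S 1/2 not
Unsatisfied: (1,2), (1,3), (2,2), (2,3), (2,4), (3,1), (3,2), (3,3), (3,4), (3,5), (3,6), (4,3), (4,4), (4,5), (4,6), (5,2), (5,3), (5,4), (5,5), (5,6), (6,1), (6,2), (6,3), (6,4), (6,6) — 25 in total.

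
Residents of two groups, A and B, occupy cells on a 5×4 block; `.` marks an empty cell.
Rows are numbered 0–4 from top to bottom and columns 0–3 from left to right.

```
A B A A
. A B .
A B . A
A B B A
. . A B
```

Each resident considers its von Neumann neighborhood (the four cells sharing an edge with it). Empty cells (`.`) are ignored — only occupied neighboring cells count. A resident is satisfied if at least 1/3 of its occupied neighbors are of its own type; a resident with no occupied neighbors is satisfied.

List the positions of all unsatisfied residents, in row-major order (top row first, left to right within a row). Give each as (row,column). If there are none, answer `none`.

Row 0: (0,0)A 0/1 not · (0,1)B 0/3 not · (0,2)A 1/3 satisfied · (0,3)A 1/1 satisfied
Row 1: (1,1)A 0/3 not · (1,2)B 0/2 not
Row 2: (2,0)A 1/2 satisfied · (2,1)B 1/3 satisfied · (2,3)A 1/1 satisfied
Row 3: (3,0)A 1/2 satisfied · (3,1)B 2/3 satisfied · (3,2)B 1/3 satisfied · (3,3)A 1/3 satisfied
Row 4: (4,2)A 0/2 not · (4,3)B 0/2 not

(0,0), (0,1), (1,1), (1,2), (4,2), (4,3)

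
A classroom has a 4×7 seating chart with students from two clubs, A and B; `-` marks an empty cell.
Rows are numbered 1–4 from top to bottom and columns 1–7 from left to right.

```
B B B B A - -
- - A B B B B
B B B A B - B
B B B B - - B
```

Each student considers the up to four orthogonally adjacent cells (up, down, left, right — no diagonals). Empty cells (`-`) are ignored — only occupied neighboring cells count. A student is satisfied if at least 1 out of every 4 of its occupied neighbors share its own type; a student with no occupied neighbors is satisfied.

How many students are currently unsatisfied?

3

(1,1)B 1/1 satisfied
(1,2)B 2/2 satisfied
(1,3)B 2/3 satisfied
(1,4)B 2/3 satisfied
(1,5)A 0/2 not
(2,3)A 0/3 not
(2,4)B 2/4 satisfied
(2,5)B 3/4 satisfied
(2,6)B 2/2 satisfied
(2,7)B 2/2 satisfied
(3,1)B 2/2 satisfied
(3,2)B 3/3 satisfied
(3,3)B 2/4 satisfied
(3,4)A 0/4 not
(3,5)B 1/2 satisfied
(3,7)B 2/2 satisfied
(4,1)B 2/2 satisfied
(4,2)B 3/3 satisfied
(4,3)B 3/3 satisfied
(4,4)B 1/2 satisfied
(4,7)B 1/1 satisfied
Unsatisfied: (1,5), (2,3), (3,4) — 3 in total.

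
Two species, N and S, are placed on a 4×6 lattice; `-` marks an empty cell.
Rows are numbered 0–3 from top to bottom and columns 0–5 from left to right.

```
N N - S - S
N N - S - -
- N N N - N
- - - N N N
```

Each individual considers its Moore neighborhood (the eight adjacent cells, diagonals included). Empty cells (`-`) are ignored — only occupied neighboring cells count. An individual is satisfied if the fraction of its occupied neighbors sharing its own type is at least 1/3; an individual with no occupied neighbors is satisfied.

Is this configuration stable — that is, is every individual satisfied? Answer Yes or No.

Row 0: (0,0)N 3/3 ✓ · (0,1)N 3/3 ✓ · (0,3)S 1/1 ✓ · (0,5)S 0/0 ✓
Row 1: (1,0)N 4/4 ✓ · (1,1)N 5/5 ✓ · (1,3)S 1/3 ✓
Row 2: (2,1)N 3/3 ✓ · (2,2)N 4/5 ✓ · (2,3)N 3/4 ✓ · (2,5)N 2/2 ✓
Row 3: (3,3)N 3/3 ✓ · (3,4)N 4/4 ✓ · (3,5)N 2/2 ✓
All meet the threshold, so the configuration is stable.

Yes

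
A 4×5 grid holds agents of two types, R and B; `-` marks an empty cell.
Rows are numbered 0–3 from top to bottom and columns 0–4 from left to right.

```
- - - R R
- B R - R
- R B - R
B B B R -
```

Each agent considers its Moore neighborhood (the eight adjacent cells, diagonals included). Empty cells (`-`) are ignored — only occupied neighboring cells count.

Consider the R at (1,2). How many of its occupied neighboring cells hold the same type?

Occupied neighbors of (1,2): (0,3)=R, (1,1)=B, (2,1)=R, (2,2)=B.
Same type (R): 2 of 4.

2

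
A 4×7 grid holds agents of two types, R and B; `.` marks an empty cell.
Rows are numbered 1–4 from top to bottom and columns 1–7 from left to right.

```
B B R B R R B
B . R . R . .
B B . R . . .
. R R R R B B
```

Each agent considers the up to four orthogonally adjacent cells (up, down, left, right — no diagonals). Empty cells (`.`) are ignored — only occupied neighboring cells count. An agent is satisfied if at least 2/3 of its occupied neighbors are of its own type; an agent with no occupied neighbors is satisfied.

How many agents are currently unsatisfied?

(1,1)B 2/2 satisfied
(1,2)B 1/2 not
(1,3)R 1/3 not
(1,4)B 0/2 not
(1,5)R 2/3 satisfied
(1,6)R 1/2 not
(1,7)B 0/1 not
(2,1)B 2/2 satisfied
(2,3)R 1/1 satisfied
(2,5)R 1/1 satisfied
(3,1)B 2/2 satisfied
(3,2)B 1/2 not
(3,4)R 1/1 satisfied
(4,2)R 1/2 not
(4,3)R 2/2 satisfied
(4,4)R 3/3 satisfied
(4,5)R 1/2 not
(4,6)B 1/2 not
(4,7)B 1/1 satisfied
Unsatisfied: (1,2), (1,3), (1,4), (1,6), (1,7), (3,2), (4,2), (4,5), (4,6) — 9 in total.

9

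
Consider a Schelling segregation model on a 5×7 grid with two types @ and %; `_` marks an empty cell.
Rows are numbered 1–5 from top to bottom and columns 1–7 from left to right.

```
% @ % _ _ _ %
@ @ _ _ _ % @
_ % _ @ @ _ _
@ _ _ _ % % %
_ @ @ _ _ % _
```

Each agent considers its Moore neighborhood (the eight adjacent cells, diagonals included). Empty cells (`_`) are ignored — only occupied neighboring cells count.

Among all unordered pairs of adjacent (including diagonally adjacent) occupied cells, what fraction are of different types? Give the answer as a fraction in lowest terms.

Scan each occupied cell's neighbors to the right and below (and the two forward diagonals) so each pair is counted once.
From row 1: 6 unlike of 9 pairs (running 6/9).
From row 2: 4 unlike of 5 pairs (running 10/14).
From row 3: 4 unlike of 5 pairs (running 14/19).
From row 4: 0 unlike of 6 pairs (running 14/25).
From row 5: 0 unlike of 1 pairs (running 14/26).
Total adjacent occupied pairs: 26; unlike-type pairs: 14.
14/26 reduces to 7/13.

7/13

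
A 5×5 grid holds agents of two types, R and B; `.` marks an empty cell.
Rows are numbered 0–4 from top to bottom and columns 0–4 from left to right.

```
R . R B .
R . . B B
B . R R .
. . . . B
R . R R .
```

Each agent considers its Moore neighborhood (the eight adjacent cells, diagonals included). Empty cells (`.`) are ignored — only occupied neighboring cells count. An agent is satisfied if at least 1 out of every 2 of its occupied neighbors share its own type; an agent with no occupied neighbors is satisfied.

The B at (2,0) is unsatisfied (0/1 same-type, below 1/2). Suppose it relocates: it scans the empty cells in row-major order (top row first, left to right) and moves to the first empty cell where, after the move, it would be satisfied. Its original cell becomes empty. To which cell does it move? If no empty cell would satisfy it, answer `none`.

Vacating (2,0). Empty cells in order:
  (0,1): 0/3 same-type → still unsatisfied.
  (0,4): 3/3 same-type → satisfied — stop here.

(0,4)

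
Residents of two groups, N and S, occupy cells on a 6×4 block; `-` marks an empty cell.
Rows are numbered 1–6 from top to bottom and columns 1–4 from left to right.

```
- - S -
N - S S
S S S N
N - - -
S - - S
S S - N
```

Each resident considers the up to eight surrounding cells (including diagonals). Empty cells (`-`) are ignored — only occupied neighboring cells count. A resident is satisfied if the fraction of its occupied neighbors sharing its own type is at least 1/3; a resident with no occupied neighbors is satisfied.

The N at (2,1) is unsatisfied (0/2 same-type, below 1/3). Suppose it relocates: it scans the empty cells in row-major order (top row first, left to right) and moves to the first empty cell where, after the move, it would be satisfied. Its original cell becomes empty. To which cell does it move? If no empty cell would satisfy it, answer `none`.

Vacating (2,1). Empty cells in order:
  (1,1): 0/0 same-type → satisfied — stop here.

(1,1)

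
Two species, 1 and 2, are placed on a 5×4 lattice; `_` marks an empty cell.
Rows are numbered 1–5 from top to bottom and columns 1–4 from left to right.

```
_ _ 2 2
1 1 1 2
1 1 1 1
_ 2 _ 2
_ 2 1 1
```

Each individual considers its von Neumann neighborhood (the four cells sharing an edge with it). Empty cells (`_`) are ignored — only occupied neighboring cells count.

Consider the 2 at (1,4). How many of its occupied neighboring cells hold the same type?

Occupied neighbors of (1,4): (2,4)=2, (1,3)=2.
Same type (2): 2 of 2.

2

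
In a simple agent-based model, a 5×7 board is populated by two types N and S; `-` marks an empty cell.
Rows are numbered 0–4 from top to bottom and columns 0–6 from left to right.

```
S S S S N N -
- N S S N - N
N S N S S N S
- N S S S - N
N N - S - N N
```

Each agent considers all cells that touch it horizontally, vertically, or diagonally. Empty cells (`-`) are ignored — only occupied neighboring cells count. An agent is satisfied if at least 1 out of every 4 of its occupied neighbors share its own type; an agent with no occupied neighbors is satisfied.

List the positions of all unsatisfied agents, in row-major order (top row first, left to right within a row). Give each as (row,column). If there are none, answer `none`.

Row 0: (0,0)S 1/2 ok · (0,1)S 3/4 ok · (0,2)S 4/5 ok · (0,3)S 3/5 ok · (0,4)N 2/4 ok · (0,5)N 3/3 ok
Row 1: (1,1)N 2/7 ok · (1,2)S 6/8 ok · (1,3)S 5/8 ok · (1,4)N 3/7 ok · (1,6)N 2/3 ok
Row 2: (2,0)N 2/3 ok · (2,1)S 2/6 ok · (2,2)N 2/8 ok · (2,3)S 6/8 ok · (2,4)S 4/6 ok · (2,5)N 3/6 ok · (2,6)S 0/3 unhappy
Row 3: (3,1)N 4/6 ok · (3,2)S 4/7 ok · (3,3)S 5/6 ok · (3,4)S 4/6 ok · (3,6)N 3/4 ok
Row 4: (4,0)N 2/2 ok · (4,1)N 2/3 ok · (4,3)S 3/3 ok · (4,5)N 2/3 ok · (4,6)N 2/2 ok

(2,6)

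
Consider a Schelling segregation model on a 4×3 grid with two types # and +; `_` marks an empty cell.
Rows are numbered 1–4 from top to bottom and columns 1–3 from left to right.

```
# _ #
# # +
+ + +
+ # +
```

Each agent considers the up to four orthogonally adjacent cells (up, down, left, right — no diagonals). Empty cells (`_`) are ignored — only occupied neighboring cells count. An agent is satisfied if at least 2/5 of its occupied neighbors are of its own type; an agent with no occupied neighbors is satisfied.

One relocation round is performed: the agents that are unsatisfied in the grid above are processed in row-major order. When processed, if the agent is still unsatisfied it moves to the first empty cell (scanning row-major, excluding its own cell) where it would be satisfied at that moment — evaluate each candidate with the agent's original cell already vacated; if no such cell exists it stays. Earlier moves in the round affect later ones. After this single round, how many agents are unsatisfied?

1

Initially unsatisfied (in order): (1,3), (2,2), (2,3), (4,2).
  (1,3) → (1,2).
  (2,2): now satisfied by earlier moves; stays.
  (2,3): now satisfied by earlier moves; stays.
  (4,2) → (1,3).
Resulting grid:
# # #
# # +
+ + +
+ _ +
Unsatisfied now: (2,3).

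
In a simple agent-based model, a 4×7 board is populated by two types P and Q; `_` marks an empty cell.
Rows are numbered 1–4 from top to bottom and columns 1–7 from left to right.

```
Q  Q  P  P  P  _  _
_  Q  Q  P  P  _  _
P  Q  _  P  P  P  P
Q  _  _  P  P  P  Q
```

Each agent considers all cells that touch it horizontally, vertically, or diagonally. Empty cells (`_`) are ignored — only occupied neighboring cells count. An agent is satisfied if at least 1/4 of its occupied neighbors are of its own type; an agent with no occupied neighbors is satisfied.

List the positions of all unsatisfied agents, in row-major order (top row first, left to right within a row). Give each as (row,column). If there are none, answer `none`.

Row 1: (1,1)Q 2/2 satisfied · (1,2)Q 3/4 satisfied · (1,3)P 2/5 satisfied · (1,4)P 4/5 satisfied · (1,5)P 3/3 satisfied
Row 2: (2,2)Q 4/6 satisfied · (2,3)Q 3/7 satisfied · (2,4)P 6/7 satisfied · (2,5)P 6/6 satisfied
Row 3: (3,1)P 0/3 not · (3,2)Q 3/4 satisfied · (3,4)P 5/6 satisfied · (3,5)P 7/7 satisfied · (3,6)P 5/6 satisfied · (3,7)P 2/3 satisfied
Row 4: (4,1)Q 1/2 satisfied · (4,4)P 3/3 satisfied · (4,5)P 5/5 satisfied · (4,6)P 4/5 satisfied · (4,7)Q 0/3 not

(3,1), (4,7)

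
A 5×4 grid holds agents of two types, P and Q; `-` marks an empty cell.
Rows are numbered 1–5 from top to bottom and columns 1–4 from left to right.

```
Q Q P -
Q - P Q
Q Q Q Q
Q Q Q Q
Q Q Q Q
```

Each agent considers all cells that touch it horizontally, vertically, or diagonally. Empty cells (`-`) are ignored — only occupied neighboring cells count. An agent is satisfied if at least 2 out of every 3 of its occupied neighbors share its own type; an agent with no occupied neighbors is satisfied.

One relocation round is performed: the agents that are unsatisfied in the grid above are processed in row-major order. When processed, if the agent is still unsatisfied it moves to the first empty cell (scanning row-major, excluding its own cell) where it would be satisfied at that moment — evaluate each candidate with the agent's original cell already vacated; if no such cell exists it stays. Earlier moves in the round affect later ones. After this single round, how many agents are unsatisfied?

Initially unsatisfied (in order): (1,2), (1,3), (2,3), (2,4).
  (1,2) → (2,2).
  (1,3): no empty cell satisfies it; stays.
  (2,3): no empty cell satisfies it; stays.
  (2,4): no empty cell satisfies it; stays.
Resulting grid:
Q - P -
Q Q P Q
Q Q Q Q
Q Q Q Q
Q Q Q Q
Unsatisfied now: (1,3), (2,3), (2,4).

3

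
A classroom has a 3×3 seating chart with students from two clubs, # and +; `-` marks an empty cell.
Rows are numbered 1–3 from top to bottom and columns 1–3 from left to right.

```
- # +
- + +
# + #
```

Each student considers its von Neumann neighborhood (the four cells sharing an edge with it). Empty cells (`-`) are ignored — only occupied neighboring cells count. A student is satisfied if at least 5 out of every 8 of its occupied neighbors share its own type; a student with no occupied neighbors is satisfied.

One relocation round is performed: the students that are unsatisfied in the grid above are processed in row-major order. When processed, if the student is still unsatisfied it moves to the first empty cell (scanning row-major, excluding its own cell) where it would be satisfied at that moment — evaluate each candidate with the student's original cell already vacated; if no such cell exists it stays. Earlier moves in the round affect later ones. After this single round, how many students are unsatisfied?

Initially unsatisfied (in order): (1,2), (1,3), (3,1), (3,2), (3,3).
  (1,2) → (1,1).
  (1,3): now satisfied by earlier moves; stays.
  (3,1): no empty cell satisfies it; stays.
  (3,2) → (1,2).
  (3,3) → (2,1).
Resulting grid:
# + +
# + +
# - -
Unsatisfied now: (1,1).

1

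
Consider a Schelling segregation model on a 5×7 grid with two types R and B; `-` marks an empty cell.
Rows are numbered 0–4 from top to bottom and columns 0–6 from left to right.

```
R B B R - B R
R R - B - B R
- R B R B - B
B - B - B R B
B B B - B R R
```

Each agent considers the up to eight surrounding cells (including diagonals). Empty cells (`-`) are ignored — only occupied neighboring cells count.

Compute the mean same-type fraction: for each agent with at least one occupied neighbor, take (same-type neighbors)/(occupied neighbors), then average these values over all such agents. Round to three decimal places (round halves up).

Row 0: (0,0)R 2/3 · (0,1)B 1/4 · (0,2)B 2/4 · (0,3)R 0/2 · (0,5)B 1/3 · (0,6)R 1/3
Row 1: (1,0)R 3/4 · (1,1)R 3/6 · (1,3)B 3/5 · (1,5)B 3/5 · (1,6)R 1/4
Row 2: (2,1)R 2/5 · (2,2)B 2/5 · (2,3)R 0/5 · (2,4)B 3/5 · (2,6)B 2/4
Row 3: (3,0)B 2/3 · (3,2)B 3/5 · (3,4)B 2/5 · (3,5)R 2/7 · (3,6)B 1/4
Row 4: (4,0)B 2/2 · (4,1)B 4/4 · (4,2)B 2/2 · (4,4)B 1/3 · (4,5)R 2/5 · (4,6)R 2/3
Sum over 27 agents: 2/3 + 1/4 + 2/4 + 0/2 + 1/3 + 1/3 + 3/4 + 3/6 + 3/5 + 3/5 + 1/4 + 2/5 + 2/5 + 0/5 + 3/5 + 2/4 + 2/3 + 3/5 + 2/5 + 2/7 + 1/4 + 2/2 + 4/4 + 2/2 + 1/3 + 2/5 + 2/3 = 93/7; mean = 93/7 ÷ 27 = 31/63 = 0.492063… → 0.492.

0.492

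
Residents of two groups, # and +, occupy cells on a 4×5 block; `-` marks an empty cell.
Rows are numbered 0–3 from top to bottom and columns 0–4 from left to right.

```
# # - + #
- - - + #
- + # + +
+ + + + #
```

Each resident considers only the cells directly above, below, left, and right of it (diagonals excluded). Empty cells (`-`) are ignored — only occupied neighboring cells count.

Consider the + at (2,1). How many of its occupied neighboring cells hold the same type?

Occupied neighbors of (2,1): (3,1)=+, (2,2)=#.
Same type (+): 1 of 2.

1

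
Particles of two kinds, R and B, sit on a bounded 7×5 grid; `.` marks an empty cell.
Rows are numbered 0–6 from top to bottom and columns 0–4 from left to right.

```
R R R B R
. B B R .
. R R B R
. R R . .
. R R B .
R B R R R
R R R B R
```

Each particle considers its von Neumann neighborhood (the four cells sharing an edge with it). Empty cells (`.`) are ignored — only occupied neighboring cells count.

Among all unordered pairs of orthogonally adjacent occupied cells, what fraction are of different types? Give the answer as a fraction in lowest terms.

10/19

Scan each occupied cell's neighbors to the right and below so each pair is counted once.
From row 0: 5 unlike of 7 pairs (running 5/7).
From row 1: 4 unlike of 5 pairs (running 9/12).
From row 2: 2 unlike of 5 pairs (running 11/17).
From row 3: 0 unlike of 3 pairs (running 11/20).
From row 4: 3 unlike of 5 pairs (running 14/25).
From row 5: 4 unlike of 9 pairs (running 18/34).
From row 6: 2 unlike of 4 pairs (running 20/38).
Total adjacent occupied pairs: 38; unlike-type pairs: 20.
20/38 reduces to 10/19.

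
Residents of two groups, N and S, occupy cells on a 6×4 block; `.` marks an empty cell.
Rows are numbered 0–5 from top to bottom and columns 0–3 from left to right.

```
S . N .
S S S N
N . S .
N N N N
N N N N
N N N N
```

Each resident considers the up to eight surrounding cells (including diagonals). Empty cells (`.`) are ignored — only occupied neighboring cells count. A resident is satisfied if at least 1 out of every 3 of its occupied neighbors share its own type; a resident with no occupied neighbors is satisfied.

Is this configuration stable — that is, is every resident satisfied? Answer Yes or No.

Yes

Row 0: (0,0)S 2/2 satisfied · (0,2)N 1/3 satisfied
Row 1: (1,0)S 2/3 satisfied · (1,1)S 4/6 satisfied · (1,2)S 2/4 satisfied · (1,3)N 1/3 satisfied
Row 2: (2,0)N 2/4 satisfied · (2,2)S 2/6 satisfied
Row 3: (3,0)N 4/4 satisfied · (3,1)N 6/7 satisfied · (3,2)N 5/6 satisfied · (3,3)N 3/4 satisfied
Row 4: (4,0)N 5/5 satisfied · (4,1)N 8/8 satisfied · (4,2)N 8/8 satisfied · (4,3)N 5/5 satisfied
Row 5: (5,0)N 3/3 satisfied · (5,1)N 5/5 satisfied · (5,2)N 5/5 satisfied · (5,3)N 3/3 satisfied
All meet the threshold, so the configuration is stable.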